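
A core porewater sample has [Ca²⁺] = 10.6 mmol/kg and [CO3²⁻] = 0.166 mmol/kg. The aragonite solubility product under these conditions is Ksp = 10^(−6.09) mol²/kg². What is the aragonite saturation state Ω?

Ω = 2.16

Ksp = 10^(−6.09) = 8.128×10^-7
Ω = [Ca²⁺][CO3²⁻]/Ksp = (10.6×10^-3)(0.166×10^-3) / 8.128×10^-7 = 2.16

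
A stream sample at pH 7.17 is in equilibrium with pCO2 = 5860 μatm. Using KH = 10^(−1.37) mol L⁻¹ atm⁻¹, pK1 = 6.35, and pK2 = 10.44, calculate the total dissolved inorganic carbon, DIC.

[CO2*] = KH · pCO2 = 10^(−1.37) × 5860×10^-6 = 2.500×10^-4 mol/L
α₀ = 1/(1 + K1/[H⁺] + K1K2/[H⁺]²) = 1/(1 + 10^+0.82 + 10^-2.45) = 0.1314
DIC = [CO2*]/α₀ = 2.500×10^-4 / 0.1314 = 1.90 mmol/L

DIC = 1.90 mmol/L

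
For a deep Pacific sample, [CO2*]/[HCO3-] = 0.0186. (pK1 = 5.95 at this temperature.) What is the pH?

pH = 7.68

From K1 = [H⁺][HCO3-]/[CO2*]:  pH = pK1 − log₁₀([CO2*]/[HCO3-])
log₁₀(0.0186) = -1.730
pH = 5.95 − (-1.730) = 7.68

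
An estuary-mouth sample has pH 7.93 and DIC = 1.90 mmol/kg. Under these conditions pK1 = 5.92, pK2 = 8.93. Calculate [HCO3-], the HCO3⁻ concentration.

[HCO3⁻] = 1.71 mmol/kg

α₁ = 1 / (1 + [H⁺]/K1 + K2/[H⁺]) = 1 / (1 + 10^-2.01 + 10^-1.00)
   = 1 / (1 + 0.0097724 + 0.10000) = 1/1.1098 = 0.9011
[HCO3⁻] = α₁ × DIC = 0.9011 × 1.90 = 1.71 mmol/kg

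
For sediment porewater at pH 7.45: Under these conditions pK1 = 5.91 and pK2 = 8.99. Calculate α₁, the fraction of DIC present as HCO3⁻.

α₁ = 1 / (1 + [H⁺]/K1 + K2/[H⁺]) = 1 / (1 + 10^-1.54 + 10^-1.54)
   = 1 / (1 + 0.028840 + 0.028840) = 1/1.0577 = 0.9455

α₁ = 0.945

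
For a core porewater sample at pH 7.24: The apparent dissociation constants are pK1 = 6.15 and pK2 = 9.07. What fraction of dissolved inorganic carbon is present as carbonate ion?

α₂ = 0.0135

α₂ = 1 / (1 + [H⁺]/K2 + [H⁺]²/(K1K2)) = 1 / (1 + 10^+1.83 + 10^+0.74)
   = 1 / (1 + 67.608 + 5.4954) = 1/74.104 = 0.01349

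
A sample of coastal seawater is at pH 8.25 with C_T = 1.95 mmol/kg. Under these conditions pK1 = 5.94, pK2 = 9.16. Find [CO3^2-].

[CO3²⁻] = 0.213 mmol/kg

α₂ = 1 / (1 + [H⁺]/K2 + [H⁺]²/(K1K2)) = 1 / (1 + 10^+0.91 + 10^-1.40)
   = 1 / (1 + 8.1283 + 0.039811) = 1/9.1681 = 0.1091
[CO3²⁻] = α₂ × DIC = 0.1091 × 1.95 = 0.213 mmol/kg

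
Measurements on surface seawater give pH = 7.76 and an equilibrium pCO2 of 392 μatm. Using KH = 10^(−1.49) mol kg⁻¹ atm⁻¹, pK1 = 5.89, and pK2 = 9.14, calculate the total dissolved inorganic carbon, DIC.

[CO2*] = KH · pCO2 = 10^(−1.49) × 392×10^-6 = 1.268×10^-5 mol/kg
α₀ = 1/(1 + K1/[H⁺] + K1K2/[H⁺]²) = 1/(1 + 10^+1.87 + 10^+0.49) = 0.01278
DIC = [CO2*]/α₀ = 1.268×10^-5 / 0.01278 = 0.992 mmol/kg

DIC = 0.992 mmol/kg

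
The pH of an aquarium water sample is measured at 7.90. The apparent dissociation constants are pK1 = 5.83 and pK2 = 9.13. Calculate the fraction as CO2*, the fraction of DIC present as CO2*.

α₀ = 0.00797

α₀ = 1 / (1 + K1/[H⁺] + K1K2/[H⁺]²) = 1 / (1 + 10^+2.07 + 10^+0.84)
   = 1 / (1 + 117.49 + 6.9183) = 1/125.41 = 0.007974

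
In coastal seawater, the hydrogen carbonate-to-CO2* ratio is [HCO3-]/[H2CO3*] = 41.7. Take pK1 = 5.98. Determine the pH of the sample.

pH = 7.60

From K1 = [H⁺][HCO3-]/[H2CO3*]:  pH = pK1 + log₁₀([HCO3-]/[H2CO3*])
log₁₀(41.7) = +1.620
pH = 5.98 + (+1.620) = 7.60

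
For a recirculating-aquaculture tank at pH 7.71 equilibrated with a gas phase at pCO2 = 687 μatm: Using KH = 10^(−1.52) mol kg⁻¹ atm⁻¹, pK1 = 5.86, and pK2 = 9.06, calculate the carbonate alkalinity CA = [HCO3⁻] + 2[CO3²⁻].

CA = 1.60 mmol/kg

[CO2*] = KH · pCO2 = 10^(−1.52) × 687×10^-6 = 2.075×10^-5 mol/kg
α₀ = 1/(1 + K1/[H⁺] + K1K2/[H⁺]²) = 1/(1 + 10^+1.85 + 10^+0.50) = 0.01334
DIC = [CO2*]/α₀ = 2.075×10^-5 / 0.01334 = 1.555 mmol/kg
CA = (α₁ + 2α₂)·DIC = (0.9445 + 2×0.04219) × 1.555 = 1.60 mmol/kg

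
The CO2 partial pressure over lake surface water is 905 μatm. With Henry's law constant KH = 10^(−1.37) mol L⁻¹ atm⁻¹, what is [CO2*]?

[CO2*] = 38.6 μmol/L

KH = 10^(−1.37) = 4.266×10^-2 mol L⁻¹ atm⁻¹
[CO2*] = KH · pCO2 = 4.266×10^-2 × 905×10^-6 atm = 3.86×10^-5 mol/L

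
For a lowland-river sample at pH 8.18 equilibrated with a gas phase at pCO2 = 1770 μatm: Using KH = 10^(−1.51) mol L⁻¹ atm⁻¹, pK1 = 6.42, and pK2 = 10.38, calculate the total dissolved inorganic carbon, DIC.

DIC = 3.22 mmol/L

[CO2*] = KH · pCO2 = 10^(−1.51) × 1770×10^-6 = 5.470×10^-5 mol/L
α₀ = 1/(1 + K1/[H⁺] + K1K2/[H⁺]²) = 1/(1 + 10^+1.76 + 10^-0.44) = 0.01698
DIC = [CO2*]/α₀ = 5.470×10^-5 / 0.01698 = 3.22 mmol/L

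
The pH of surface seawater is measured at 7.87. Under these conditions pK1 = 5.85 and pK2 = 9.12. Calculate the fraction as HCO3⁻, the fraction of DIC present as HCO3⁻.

α₁ = 0.938

α₁ = 1 / (1 + [H⁺]/K1 + K2/[H⁺]) = 1 / (1 + 10^-2.02 + 10^-1.25)
   = 1 / (1 + 0.0095499 + 0.056234) = 1/1.0658 = 0.9383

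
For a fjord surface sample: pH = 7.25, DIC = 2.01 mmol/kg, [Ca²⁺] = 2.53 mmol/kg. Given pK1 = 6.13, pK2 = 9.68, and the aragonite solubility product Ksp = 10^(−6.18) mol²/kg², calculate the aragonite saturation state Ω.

α₂ = 1 / (1 + [H⁺]/K2 + [H⁺]²/(K1K2)) = 1 / (1 + 10^+2.43 + 10^+1.31)
   = 1 / (1 + 269.15 + 20.417) = 1/290.57 = 0.003442
[CO3²⁻] = α₂ × DIC = 0.003442 × 2.01 = 0.006917 mmol/kg = 6.917 μmol/kg
Ksp = 10^(−6.18) = 6.607×10^-7
Ω = [Ca²⁺][CO3²⁻]/Ksp = (2.53×10^-3)(6.917×10^-6) / 6.607×10^-7 = 0.0265

Ω = 0.0265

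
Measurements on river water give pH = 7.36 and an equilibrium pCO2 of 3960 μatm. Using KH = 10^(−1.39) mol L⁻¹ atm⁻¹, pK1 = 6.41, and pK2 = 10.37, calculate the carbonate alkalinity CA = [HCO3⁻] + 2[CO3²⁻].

CA = 1.44 mmol/L

[CO2*] = KH · pCO2 = 10^(−1.39) × 3960×10^-6 = 1.613×10^-4 mol/L
α₀ = 1/(1 + K1/[H⁺] + K1K2/[H⁺]²) = 1/(1 + 10^+0.95 + 10^-2.06) = 0.1008
DIC = [CO2*]/α₀ = 1.613×10^-4 / 0.1008 = 1.601 mmol/L
CA = (α₁ + 2α₂)·DIC = (0.8983 + 2×0.0008779) × 1.601 = 1.44 mmol/L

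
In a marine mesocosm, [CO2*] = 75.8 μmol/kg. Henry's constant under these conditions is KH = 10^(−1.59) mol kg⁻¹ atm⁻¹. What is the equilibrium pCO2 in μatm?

pCO2 = 2950 μatm

KH = 10^(−1.59) = 2.570×10^-2 mol kg⁻¹ atm⁻¹
pCO2 = [CO2*]/KH = 75.8×10^-6 / 2.570×10^-2 = 2.95×10^-3 atm = 2950 μatm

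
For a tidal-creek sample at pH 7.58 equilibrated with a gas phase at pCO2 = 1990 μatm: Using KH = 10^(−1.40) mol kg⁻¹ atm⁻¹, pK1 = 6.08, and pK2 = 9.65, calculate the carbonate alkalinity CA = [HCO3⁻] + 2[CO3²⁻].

CA = 2.55 mmol/kg

[CO2*] = KH · pCO2 = 10^(−1.40) × 1990×10^-6 = 7.922×10^-5 mol/kg
α₀ = 1/(1 + K1/[H⁺] + K1K2/[H⁺]²) = 1/(1 + 10^+1.50 + 10^-0.57) = 0.03040
DIC = [CO2*]/α₀ = 7.922×10^-5 / 0.03040 = 2.606 mmol/kg
CA = (α₁ + 2α₂)·DIC = (0.9614 + 2×0.008183) × 2.606 = 2.55 mmol/kg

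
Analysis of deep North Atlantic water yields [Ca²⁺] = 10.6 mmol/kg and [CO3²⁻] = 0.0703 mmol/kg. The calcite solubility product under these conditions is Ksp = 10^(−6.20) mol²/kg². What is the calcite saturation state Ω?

Ksp = 10^(−6.20) = 6.310×10^-7
Ω = [Ca²⁺][CO3²⁻]/Ksp = (10.6×10^-3)(0.0703×10^-3) / 6.310×10^-7 = 1.18

Ω = 1.18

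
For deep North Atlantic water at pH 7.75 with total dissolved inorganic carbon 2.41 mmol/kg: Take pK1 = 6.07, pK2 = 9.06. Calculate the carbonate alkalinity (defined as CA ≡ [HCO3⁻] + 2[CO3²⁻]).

CA = [HCO3⁻] + 2[CO3²⁻] = (α₁ + 2α₂)·DIC
At pH 7.75: [H⁺]/K1 = 10^-1.68 = 0.020893, K2/[H⁺] = 10^-1.31 = 0.048978
α₁ = 1/(1 + 0.020893 + 0.048978) = 1/1.0699 = 0.9347; α₂ = α₁·K2/[H⁺] = 0.04578
α₁ + 2α₂ = 1.0263
CA = 1.0263 × 2.41 = 2.47 mmol/kg

CA = 2.47 mmol/kg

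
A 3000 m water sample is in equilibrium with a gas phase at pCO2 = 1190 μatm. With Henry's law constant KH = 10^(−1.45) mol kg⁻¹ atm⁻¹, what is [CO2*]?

[CO2*] = 42.2 μmol/kg

KH = 10^(−1.45) = 3.548×10^-2 mol kg⁻¹ atm⁻¹
[CO2*] = KH · pCO2 = 3.548×10^-2 × 1190×10^-6 atm = 4.22×10^-5 mol/kg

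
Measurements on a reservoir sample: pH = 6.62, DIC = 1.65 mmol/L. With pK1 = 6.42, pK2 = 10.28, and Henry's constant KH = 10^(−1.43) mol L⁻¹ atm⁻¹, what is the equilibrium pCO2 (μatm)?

α₀ = 1 / (1 + K1/[H⁺] + K1K2/[H⁺]²) = 1 / (1 + 10^+0.20 + 10^-3.46)
   = 1 / (1 + 1.5849 + 0.00034674) = 1/2.5852 = 0.3868
[CO2*] = α₀ × DIC = 0.3868 × 1.65 = 0.6382 mmol/L
pCO2 = [CO2*]/KH = 6.382×10^-4 / 3.715×10^-2 = 1.72×10^4 μatm

pCO2 = 1.72×10^4 μatm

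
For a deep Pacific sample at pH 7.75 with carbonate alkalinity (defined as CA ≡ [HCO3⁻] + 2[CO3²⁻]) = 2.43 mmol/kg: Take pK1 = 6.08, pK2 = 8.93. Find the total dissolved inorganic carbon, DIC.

CA = [HCO3⁻] + 2[CO3²⁻] = (α₁ + 2α₂)·DIC
At pH 7.75: [H⁺]/K1 = 10^-1.67 = 0.021380, K2/[H⁺] = 10^-1.18 = 0.066069
α₁ = 1/(1 + 0.021380 + 0.066069) = 1/1.0874 = 0.9196; α₂ = α₁·K2/[H⁺] = 0.06076
α₁ + 2α₂ = 1.0411
DIC = CA / (α₁ + 2α₂) = 2.43 / 1.0411 = 2.33 mmol/kg

DIC = 2.33 mmol/kg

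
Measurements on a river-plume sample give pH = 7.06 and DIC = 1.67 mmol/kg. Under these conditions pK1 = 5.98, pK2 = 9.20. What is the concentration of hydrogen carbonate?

α₁ = 1 / (1 + [H⁺]/K1 + K2/[H⁺]) = 1 / (1 + 10^-1.08 + 10^-2.14)
   = 1 / (1 + 0.083176 + 0.0072444) = 1/1.0904 = 0.9171
[HCO3⁻] = α₁ × DIC = 0.9171 × 1.67 = 1.53 mmol/kg

[HCO3⁻] = 1.53 mmol/kg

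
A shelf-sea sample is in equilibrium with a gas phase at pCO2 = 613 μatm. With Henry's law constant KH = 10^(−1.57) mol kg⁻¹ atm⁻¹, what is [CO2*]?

KH = 10^(−1.57) = 2.692×10^-2 mol kg⁻¹ atm⁻¹
[CO2*] = KH · pCO2 = 2.692×10^-2 × 613×10^-6 atm = 1.65×10^-5 mol/kg

[CO2*] = 16.5 μmol/kg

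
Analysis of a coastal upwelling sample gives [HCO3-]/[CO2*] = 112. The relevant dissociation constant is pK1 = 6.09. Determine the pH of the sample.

From K1 = [H⁺][HCO3-]/[CO2*]:  pH = pK1 + log₁₀([HCO3-]/[CO2*])
log₁₀(112) = +2.049
pH = 6.09 + (+2.049) = 8.14

pH = 8.14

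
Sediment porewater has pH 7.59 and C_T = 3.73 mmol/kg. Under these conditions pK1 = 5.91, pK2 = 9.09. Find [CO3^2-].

α₂ = 1 / (1 + [H⁺]/K2 + [H⁺]²/(K1K2)) = 1 / (1 + 10^+1.50 + 10^-0.18)
   = 1 / (1 + 31.623 + 0.66069) = 1/33.283 = 0.03004
[CO3²⁻] = α₂ × DIC = 0.03004 × 3.73 = 0.112 mmol/kg

[CO3²⁻] = 0.112 mmol/kg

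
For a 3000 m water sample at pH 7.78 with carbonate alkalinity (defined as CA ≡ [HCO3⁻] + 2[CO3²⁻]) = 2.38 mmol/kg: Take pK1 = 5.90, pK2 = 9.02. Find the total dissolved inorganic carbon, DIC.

DIC = 2.29 mmol/kg

CA = [HCO3⁻] + 2[CO3²⁻] = (α₁ + 2α₂)·DIC
At pH 7.78: [H⁺]/K1 = 10^-1.88 = 0.013183, K2/[H⁺] = 10^-1.24 = 0.057544
α₁ = 1/(1 + 0.013183 + 0.057544) = 1/1.0707 = 0.9339; α₂ = α₁·K2/[H⁺] = 0.05374
α₁ + 2α₂ = 1.0414
DIC = CA / (α₁ + 2α₂) = 2.38 / 1.0414 = 2.29 mmol/kg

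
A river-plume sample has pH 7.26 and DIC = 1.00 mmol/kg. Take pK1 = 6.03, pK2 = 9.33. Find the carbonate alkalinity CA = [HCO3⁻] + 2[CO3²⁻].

CA = [HCO3⁻] + 2[CO3²⁻] = (α₁ + 2α₂)·DIC
At pH 7.26: [H⁺]/K1 = 10^-1.23 = 0.058884, K2/[H⁺] = 10^-2.07 = 0.0085114
α₁ = 1/(1 + 0.058884 + 0.0085114) = 1/1.0674 = 0.9369; α₂ = α₁·K2/[H⁺] = 0.007974
α₁ + 2α₂ = 0.9528
CA = 0.9528 × 1.00 = 0.953 mmol/kg

CA = 0.953 mmol/kg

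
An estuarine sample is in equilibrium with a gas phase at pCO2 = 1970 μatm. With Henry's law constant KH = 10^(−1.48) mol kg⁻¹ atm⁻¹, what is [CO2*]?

KH = 10^(−1.48) = 3.311×10^-2 mol kg⁻¹ atm⁻¹
[CO2*] = KH · pCO2 = 3.311×10^-2 × 1970×10^-6 atm = 6.52×10^-5 mol/kg

[CO2*] = 65.2 μmol/kg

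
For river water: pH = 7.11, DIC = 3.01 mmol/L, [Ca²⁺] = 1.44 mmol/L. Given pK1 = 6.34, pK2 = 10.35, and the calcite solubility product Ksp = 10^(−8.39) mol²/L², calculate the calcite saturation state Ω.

α₂ = 1 / (1 + [H⁺]/K2 + [H⁺]²/(K1K2)) = 1 / (1 + 10^+3.24 + 10^+2.47)
   = 1 / (1 + 1737.8 + 295.12) = 1/2033.9 = 0.0004917
[CO3²⁻] = α₂ × DIC = 0.0004917 × 3.01 = 0.001480 mmol/L = 1.480 μmol/L
Ksp = 10^(−8.39) = 4.074×10^-9
Ω = [Ca²⁺][CO3²⁻]/Ksp = (1.44×10^-3)(1.480×10^-6) / 4.074×10^-9 = 0.523

Ω = 0.523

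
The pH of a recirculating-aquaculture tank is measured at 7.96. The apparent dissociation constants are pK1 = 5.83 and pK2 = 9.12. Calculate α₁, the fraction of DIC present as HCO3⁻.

α₁ = 1 / (1 + [H⁺]/K1 + K2/[H⁺]) = 1 / (1 + 10^-2.13 + 10^-1.16)
   = 1 / (1 + 0.0074131 + 0.069183) = 1/1.0766 = 0.9289

α₁ = 0.929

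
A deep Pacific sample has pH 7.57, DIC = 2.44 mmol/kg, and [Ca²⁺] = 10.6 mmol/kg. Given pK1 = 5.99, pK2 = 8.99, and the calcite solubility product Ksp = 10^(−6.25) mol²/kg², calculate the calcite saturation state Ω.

Ω = 1.64

α₂ = 1 / (1 + [H⁺]/K2 + [H⁺]²/(K1K2)) = 1 / (1 + 10^+1.42 + 10^-0.16)
   = 1 / (1 + 26.303 + 0.69183) = 1/27.995 = 0.03572
[CO3²⁻] = α₂ × DIC = 0.03572 × 2.44 = 0.08716 mmol/kg
Ksp = 10^(−6.25) = 5.623×10^-7
Ω = [Ca²⁺][CO3²⁻]/Ksp = (10.6×10^-3)(8.716×10^-5) / 5.623×10^-7 = 1.64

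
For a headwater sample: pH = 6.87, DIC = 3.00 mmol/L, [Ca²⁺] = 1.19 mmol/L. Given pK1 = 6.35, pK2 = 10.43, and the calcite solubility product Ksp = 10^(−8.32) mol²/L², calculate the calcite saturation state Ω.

Ω = 0.158

α₂ = 1 / (1 + [H⁺]/K2 + [H⁺]²/(K1K2)) = 1 / (1 + 10^+3.56 + 10^+3.04)
   = 1 / (1 + 3630.8 + 1096.5) = 1/4728.3 = 0.0002115
[CO3²⁻] = α₂ × DIC = 0.0002115 × 3.00 = 0.0006345 mmol/L = 0.6345 μmol/L
Ksp = 10^(−8.32) = 4.786×10^-9
Ω = [Ca²⁺][CO3²⁻]/Ksp = (1.19×10^-3)(6.345×10^-7) / 4.786×10^-9 = 0.158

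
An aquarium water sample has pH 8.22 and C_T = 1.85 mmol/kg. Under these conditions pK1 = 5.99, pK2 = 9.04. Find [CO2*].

[CO2*] = 9.41 μmol/kg

α₀ = 1 / (1 + K1/[H⁺] + K1K2/[H⁺]²) = 1 / (1 + 10^+2.23 + 10^+1.41)
   = 1 / (1 + 169.82 + 25.704) = 1/196.53 = 0.005088
[CO2*] = α₀ × DIC = 0.005088 × 1.85 = 0.00941 mmol/kg = 9.41 μmol/kg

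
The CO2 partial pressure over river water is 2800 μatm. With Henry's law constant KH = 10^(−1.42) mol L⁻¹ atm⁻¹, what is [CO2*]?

[CO2*] = 106 μmol/L

KH = 10^(−1.42) = 3.802×10^-2 mol L⁻¹ atm⁻¹
[CO2*] = KH · pCO2 = 3.802×10^-2 × 2800×10^-6 atm = 1.06×10^-4 mol/L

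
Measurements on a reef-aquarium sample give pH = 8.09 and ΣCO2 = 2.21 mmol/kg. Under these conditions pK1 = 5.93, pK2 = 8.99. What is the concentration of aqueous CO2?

α₀ = 1 / (1 + K1/[H⁺] + K1K2/[H⁺]²) = 1 / (1 + 10^+2.16 + 10^+1.26)
   = 1 / (1 + 144.54 + 18.197) = 1/163.74 = 0.006107
[CO2*] = α₀ × DIC = 0.006107 × 2.21 = 0.0135 mmol/kg = 13.5 μmol/kg

[CO2*] = 13.5 μmol/kg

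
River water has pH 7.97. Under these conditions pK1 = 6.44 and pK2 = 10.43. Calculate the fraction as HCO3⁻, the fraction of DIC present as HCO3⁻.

α₁ = 1 / (1 + [H⁺]/K1 + K2/[H⁺]) = 1 / (1 + 10^-1.53 + 10^-2.46)
   = 1 / (1 + 0.029512 + 0.0034674) = 1/1.0330 = 0.9681

α₁ = 0.968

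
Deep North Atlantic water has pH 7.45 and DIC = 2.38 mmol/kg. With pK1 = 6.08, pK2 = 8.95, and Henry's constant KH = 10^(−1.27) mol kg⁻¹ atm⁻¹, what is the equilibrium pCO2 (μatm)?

pCO2 = 1760 μatm

α₀ = 1 / (1 + K1/[H⁺] + K1K2/[H⁺]²) = 1 / (1 + 10^+1.37 + 10^-0.13)
   = 1 / (1 + 23.442 + 0.74131) = 1/25.184 = 0.03971
[CO2*] = α₀ × DIC = 0.03971 × 2.38 = 0.09451 mmol/kg
pCO2 = [CO2*]/KH = 9.451×10^-5 / 5.370×10^-2 = 1760 μatm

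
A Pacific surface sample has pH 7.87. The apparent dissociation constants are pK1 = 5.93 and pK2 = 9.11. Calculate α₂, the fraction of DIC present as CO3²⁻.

α₂ = 1 / (1 + [H⁺]/K2 + [H⁺]²/(K1K2)) = 1 / (1 + 10^+1.24 + 10^-0.70)
   = 1 / (1 + 17.378 + 0.19953) = 1/18.578 = 0.05383

α₂ = 0.0538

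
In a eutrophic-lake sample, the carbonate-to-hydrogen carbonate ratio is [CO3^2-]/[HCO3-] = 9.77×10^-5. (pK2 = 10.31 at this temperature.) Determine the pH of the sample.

From K2 = [H⁺][CO3^2-]/[HCO3-]:  pH = pK2 + log₁₀([CO3^2-]/[HCO3-])
log₁₀(9.77×10^-5) = -4.010
pH = 10.31 + (-4.010) = 6.30

pH = 6.30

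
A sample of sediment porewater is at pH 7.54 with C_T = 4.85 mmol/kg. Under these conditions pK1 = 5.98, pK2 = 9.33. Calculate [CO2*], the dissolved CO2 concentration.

[CO2*] = 0.128 mmol/kg

α₀ = 1 / (1 + K1/[H⁺] + K1K2/[H⁺]²) = 1 / (1 + 10^+1.56 + 10^-0.23)
   = 1 / (1 + 36.308 + 0.58884) = 1/37.897 = 0.02639
[CO2*] = α₀ × DIC = 0.02639 × 4.85 = 0.128 mmol/kg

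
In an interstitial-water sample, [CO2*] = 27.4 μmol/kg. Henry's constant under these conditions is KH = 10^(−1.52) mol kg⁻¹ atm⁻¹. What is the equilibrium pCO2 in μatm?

KH = 10^(−1.52) = 3.020×10^-2 mol kg⁻¹ atm⁻¹
pCO2 = [CO2*]/KH = 27.4×10^-6 / 3.020×10^-2 = 9.07×10^-4 atm = 907 μatm

pCO2 = 907 μatm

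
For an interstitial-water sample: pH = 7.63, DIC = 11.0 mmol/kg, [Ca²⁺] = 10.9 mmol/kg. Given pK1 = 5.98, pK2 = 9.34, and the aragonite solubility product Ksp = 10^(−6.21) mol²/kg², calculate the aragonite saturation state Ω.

α₂ = 1 / (1 + [H⁺]/K2 + [H⁺]²/(K1K2)) = 1 / (1 + 10^+1.71 + 10^+0.06)
   = 1 / (1 + 51.286 + 1.1482) = 1/53.434 = 0.01871
[CO3²⁻] = α₂ × DIC = 0.01871 × 11.0 = 0.2059 mmol/kg
Ksp = 10^(−6.21) = 6.166×10^-7
Ω = [Ca²⁺][CO3²⁻]/Ksp = (10.9×10^-3)(2.059×10^-4) / 6.166×10^-7 = 3.64

Ω = 3.64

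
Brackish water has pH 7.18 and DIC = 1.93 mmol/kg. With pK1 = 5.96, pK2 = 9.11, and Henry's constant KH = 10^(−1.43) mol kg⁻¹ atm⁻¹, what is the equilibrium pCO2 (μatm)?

pCO2 = 2920 μatm

α₀ = 1 / (1 + K1/[H⁺] + K1K2/[H⁺]²) = 1 / (1 + 10^+1.22 + 10^-0.71)
   = 1 / (1 + 16.596 + 0.19498) = 1/17.791 = 0.05621
[CO2*] = α₀ × DIC = 0.05621 × 1.93 = 0.1085 mmol/kg
pCO2 = [CO2*]/KH = 1.085×10^-4 / 3.715×10^-2 = 2920 μatm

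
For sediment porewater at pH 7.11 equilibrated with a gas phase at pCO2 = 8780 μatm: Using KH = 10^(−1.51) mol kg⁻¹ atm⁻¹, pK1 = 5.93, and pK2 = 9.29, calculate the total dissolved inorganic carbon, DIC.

DIC = 4.41 mmol/kg

[CO2*] = KH · pCO2 = 10^(−1.51) × 8780×10^-6 = 2.713×10^-4 mol/kg
α₀ = 1/(1 + K1/[H⁺] + K1K2/[H⁺]²) = 1/(1 + 10^+1.18 + 10^-1.00) = 0.06159
DIC = [CO2*]/α₀ = 2.713×10^-4 / 0.06159 = 4.41 mmol/kg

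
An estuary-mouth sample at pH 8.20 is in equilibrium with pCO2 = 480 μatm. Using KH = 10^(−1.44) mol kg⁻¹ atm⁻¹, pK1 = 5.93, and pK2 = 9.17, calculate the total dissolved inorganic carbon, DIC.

DIC = 3.61 mmol/kg

[CO2*] = KH · pCO2 = 10^(−1.44) × 480×10^-6 = 1.743×10^-5 mol/kg
α₀ = 1/(1 + K1/[H⁺] + K1K2/[H⁺]²) = 1/(1 + 10^+2.27 + 10^+1.30) = 0.004827
DIC = [CO2*]/α₀ = 1.743×10^-5 / 0.004827 = 3.61 mmol/kg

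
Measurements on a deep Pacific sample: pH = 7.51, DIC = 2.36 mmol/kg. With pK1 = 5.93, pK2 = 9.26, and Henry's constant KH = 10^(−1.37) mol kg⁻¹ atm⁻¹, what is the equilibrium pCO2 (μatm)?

pCO2 = 1390 μatm

α₀ = 1 / (1 + K1/[H⁺] + K1K2/[H⁺]²) = 1 / (1 + 10^+1.58 + 10^-0.17)
   = 1 / (1 + 38.019 + 0.67608) = 1/39.695 = 0.02519
[CO2*] = α₀ × DIC = 0.02519 × 2.36 = 0.05945 mmol/kg
pCO2 = [CO2*]/KH = 5.945×10^-5 / 4.266×10^-2 = 1390 μatm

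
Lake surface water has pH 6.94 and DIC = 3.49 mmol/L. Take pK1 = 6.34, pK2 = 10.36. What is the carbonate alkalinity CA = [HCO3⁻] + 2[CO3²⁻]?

CA = 2.79 mmol/L

CA = [HCO3⁻] + 2[CO3²⁻] = (α₁ + 2α₂)·DIC
At pH 6.94: [H⁺]/K1 = 10^-0.60 = 0.25119, K2/[H⁺] = 10^-3.42 = 0.00038019
α₁ = 1/(1 + 0.25119 + 0.00038019) = 1/1.2516 = 0.7990; α₂ = α₁·K2/[H⁺] = 0.0003038
α₁ + 2α₂ = 0.7996
CA = 0.7996 × 3.49 = 2.79 mmol/L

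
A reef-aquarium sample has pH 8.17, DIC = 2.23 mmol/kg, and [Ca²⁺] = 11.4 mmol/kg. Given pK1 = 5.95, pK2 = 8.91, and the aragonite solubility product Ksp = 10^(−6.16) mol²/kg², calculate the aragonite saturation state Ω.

α₂ = 1 / (1 + [H⁺]/K2 + [H⁺]²/(K1K2)) = 1 / (1 + 10^+0.74 + 10^-1.48)
   = 1 / (1 + 5.4954 + 0.033113) = 1/6.5285 = 0.1532
[CO3²⁻] = α₂ × DIC = 0.1532 × 2.23 = 0.3416 mmol/kg
Ksp = 10^(−6.16) = 6.918×10^-7
Ω = [Ca²⁺][CO3²⁻]/Ksp = (11.4×10^-3)(3.416×10^-4) / 6.918×10^-7 = 5.63

Ω = 5.63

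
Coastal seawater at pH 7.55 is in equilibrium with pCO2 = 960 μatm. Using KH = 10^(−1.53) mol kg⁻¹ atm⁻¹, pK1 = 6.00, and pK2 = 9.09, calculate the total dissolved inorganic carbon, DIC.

[CO2*] = KH · pCO2 = 10^(−1.53) × 960×10^-6 = 2.833×10^-5 mol/kg
α₀ = 1/(1 + K1/[H⁺] + K1K2/[H⁺]²) = 1/(1 + 10^+1.55 + 10^+0.01) = 0.02666
DIC = [CO2*]/α₀ = 2.833×10^-5 / 0.02666 = 1.06 mmol/kg

DIC = 1.06 mmol/kg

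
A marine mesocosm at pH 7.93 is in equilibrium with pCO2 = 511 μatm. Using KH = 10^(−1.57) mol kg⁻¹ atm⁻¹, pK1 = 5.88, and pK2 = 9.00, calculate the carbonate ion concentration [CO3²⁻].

[CO3²⁻] = 0.131 mmol/kg

[CO2*] = KH · pCO2 = 10^(−1.57) × 511×10^-6 = 1.375×10^-5 mol/kg
α₀ = 1/(1 + K1/[H⁺] + K1K2/[H⁺]²) = 1/(1 + 10^+2.05 + 10^+0.98) = 0.008147
DIC = [CO2*]/α₀ = 1.375×10^-5 / 0.008147 = 1.688 mmol/kg
[CO3²⁻] = α₂·DIC; α₂ = 0.07780, so [CO3²⁻] = 0.07780 × 1.688 = 0.131 mmol/kg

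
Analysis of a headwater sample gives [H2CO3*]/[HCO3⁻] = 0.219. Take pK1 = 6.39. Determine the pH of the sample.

From K1 = [H⁺][HCO3⁻]/[H2CO3*]:  pH = pK1 − log₁₀([H2CO3*]/[HCO3⁻])
log₁₀(0.219) = -0.660
pH = 6.39 − (-0.660) = 7.05

pH = 7.05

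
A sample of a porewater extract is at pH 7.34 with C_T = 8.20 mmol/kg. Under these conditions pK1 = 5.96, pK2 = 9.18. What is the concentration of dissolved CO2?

α₀ = 1 / (1 + K1/[H⁺] + K1K2/[H⁺]²) = 1 / (1 + 10^+1.38 + 10^-0.46)
   = 1 / (1 + 23.988 + 0.34674) = 1/25.335 = 0.03947
[CO2*] = α₀ × DIC = 0.03947 × 8.20 = 0.324 mmol/kg

[CO2*] = 0.324 mmol/kg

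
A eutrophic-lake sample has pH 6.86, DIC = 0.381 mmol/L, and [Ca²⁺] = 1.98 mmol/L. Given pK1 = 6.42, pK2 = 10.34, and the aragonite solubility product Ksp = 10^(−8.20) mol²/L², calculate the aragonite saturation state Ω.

Ω = 0.0290

α₂ = 1 / (1 + [H⁺]/K2 + [H⁺]²/(K1K2)) = 1 / (1 + 10^+3.48 + 10^+3.04)
   = 1 / (1 + 3020.0 + 1096.5) = 1/4117.4 = 0.0002429
[CO3²⁻] = α₂ × DIC = 0.0002429 × 0.381 = 9.253×10^-5 mmol/L = 0.09253 μmol/L
Ksp = 10^(−8.20) = 6.310×10^-9
Ω = [Ca²⁺][CO3²⁻]/Ksp = (1.98×10^-3)(9.253×10^-8) / 6.310×10^-9 = 0.0290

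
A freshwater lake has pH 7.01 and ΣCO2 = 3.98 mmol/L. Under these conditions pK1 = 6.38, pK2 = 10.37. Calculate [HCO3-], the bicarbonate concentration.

α₁ = 1 / (1 + [H⁺]/K1 + K2/[H⁺]) = 1 / (1 + 10^-0.63 + 10^-3.36)
   = 1 / (1 + 0.23442 + 0.00043652) = 1/1.2349 = 0.8098
[HCO3⁻] = α₁ × DIC = 0.8098 × 3.98 = 3.22 mmol/L

[HCO3⁻] = 3.22 mmol/L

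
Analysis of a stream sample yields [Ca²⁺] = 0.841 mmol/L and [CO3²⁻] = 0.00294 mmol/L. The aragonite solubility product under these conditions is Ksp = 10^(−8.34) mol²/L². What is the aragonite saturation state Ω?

Ksp = 10^(−8.34) = 4.571×10^-9
Ω = [Ca²⁺][CO3²⁻]/Ksp = (0.841×10^-3)(0.00294×10^-3) / 4.571×10^-9 = 0.541

Ω = 0.541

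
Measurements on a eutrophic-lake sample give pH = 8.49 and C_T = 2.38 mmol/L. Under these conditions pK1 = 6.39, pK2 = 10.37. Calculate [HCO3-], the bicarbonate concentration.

[HCO3⁻] = 2.33 mmol/L

α₁ = 1 / (1 + [H⁺]/K1 + K2/[H⁺]) = 1 / (1 + 10^-2.10 + 10^-1.88)
   = 1 / (1 + 0.0079433 + 0.013183) = 1/1.0211 = 0.9793
[HCO3⁻] = α₁ × DIC = 0.9793 × 2.38 = 2.33 mmol/L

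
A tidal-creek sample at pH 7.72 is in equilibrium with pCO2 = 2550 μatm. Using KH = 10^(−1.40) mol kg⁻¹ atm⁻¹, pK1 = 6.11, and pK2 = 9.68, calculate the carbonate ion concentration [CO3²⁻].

[CO2*] = KH · pCO2 = 10^(−1.40) × 2550×10^-6 = 1.015×10^-4 mol/kg
α₀ = 1/(1 + K1/[H⁺] + K1K2/[H⁺]²) = 1/(1 + 10^+1.61 + 10^-0.35) = 0.02371
DIC = [CO2*]/α₀ = 1.015×10^-4 / 0.02371 = 4.282 mmol/kg
[CO3²⁻] = α₂·DIC; α₂ = 0.01059, so [CO3²⁻] = 0.01059 × 4.282 = 0.0453 mmol/kg

[CO3²⁻] = 0.0453 mmol/kg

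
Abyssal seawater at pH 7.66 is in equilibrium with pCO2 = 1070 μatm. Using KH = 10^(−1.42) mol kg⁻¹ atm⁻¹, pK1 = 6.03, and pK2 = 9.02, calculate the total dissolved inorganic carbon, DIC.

[CO2*] = KH · pCO2 = 10^(−1.42) × 1070×10^-6 = 4.068×10^-5 mol/kg
α₀ = 1/(1 + K1/[H⁺] + K1K2/[H⁺]²) = 1/(1 + 10^+1.63 + 10^+0.27) = 0.02197
DIC = [CO2*]/α₀ = 4.068×10^-5 / 0.02197 = 1.85 mmol/kg

DIC = 1.85 mmol/kg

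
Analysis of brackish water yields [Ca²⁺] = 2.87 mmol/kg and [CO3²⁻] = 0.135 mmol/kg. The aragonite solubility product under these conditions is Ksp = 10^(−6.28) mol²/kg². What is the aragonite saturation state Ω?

Ω = 0.738

Ksp = 10^(−6.28) = 5.248×10^-7
Ω = [Ca²⁺][CO3²⁻]/Ksp = (2.87×10^-3)(0.135×10^-3) / 5.248×10^-7 = 0.738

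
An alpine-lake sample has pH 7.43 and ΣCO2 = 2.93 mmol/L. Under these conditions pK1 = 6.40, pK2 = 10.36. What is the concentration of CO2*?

[CO2*] = 0.250 mmol/L

α₀ = 1 / (1 + K1/[H⁺] + K1K2/[H⁺]²) = 1 / (1 + 10^+1.03 + 10^-1.90)
   = 1 / (1 + 10.715 + 0.012589) = 1/11.728 = 0.08527
[CO2*] = α₀ × DIC = 0.08527 × 2.93 = 0.250 mmol/L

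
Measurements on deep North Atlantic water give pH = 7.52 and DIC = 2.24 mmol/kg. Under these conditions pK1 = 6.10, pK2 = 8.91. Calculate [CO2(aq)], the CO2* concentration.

[CO2*] = 0.0789 mmol/kg

α₀ = 1 / (1 + K1/[H⁺] + K1K2/[H⁺]²) = 1 / (1 + 10^+1.42 + 10^+0.03)
   = 1 / (1 + 26.303 + 1.0715) = 1/28.374 = 0.03524
[CO2*] = α₀ × DIC = 0.03524 × 2.24 = 0.0789 mmol/kg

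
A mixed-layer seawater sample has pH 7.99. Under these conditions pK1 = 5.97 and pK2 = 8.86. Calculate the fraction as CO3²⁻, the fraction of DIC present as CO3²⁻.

α₂ = 1 / (1 + [H⁺]/K2 + [H⁺]²/(K1K2)) = 1 / (1 + 10^+0.87 + 10^-1.15)
   = 1 / (1 + 7.4131 + 0.070795) = 1/8.4839 = 0.1179

α₂ = 0.118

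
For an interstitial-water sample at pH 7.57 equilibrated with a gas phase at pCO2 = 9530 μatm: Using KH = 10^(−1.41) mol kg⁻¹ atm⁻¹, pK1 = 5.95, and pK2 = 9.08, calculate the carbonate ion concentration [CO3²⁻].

[CO2*] = KH · pCO2 = 10^(−1.41) × 9530×10^-6 = 3.708×10^-4 mol/kg
α₀ = 1/(1 + K1/[H⁺] + K1K2/[H⁺]²) = 1/(1 + 10^+1.62 + 10^+0.11) = 0.02274
DIC = [CO2*]/α₀ = 3.708×10^-4 / 0.02274 = 16.30 mmol/kg
[CO3²⁻] = α₂·DIC; α₂ = 0.02929, so [CO3²⁻] = 0.02929 × 16.30 = 0.478 mmol/kg

[CO3²⁻] = 0.478 mmol/kg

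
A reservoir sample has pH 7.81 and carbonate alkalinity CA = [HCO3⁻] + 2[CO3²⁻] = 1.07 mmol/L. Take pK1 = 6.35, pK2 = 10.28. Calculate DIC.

CA = [HCO3⁻] + 2[CO3²⁻] = (α₁ + 2α₂)·DIC
At pH 7.81: [H⁺]/K1 = 10^-1.46 = 0.034674, K2/[H⁺] = 10^-2.47 = 0.0033884
α₁ = 1/(1 + 0.034674 + 0.0033884) = 1/1.0381 = 0.9633; α₂ = α₁·K2/[H⁺] = 0.003264
α₁ + 2α₂ = 0.9699
DIC = CA / (α₁ + 2α₂) = 1.07 / 0.9699 = 1.10 mmol/L

DIC = 1.10 mmol/L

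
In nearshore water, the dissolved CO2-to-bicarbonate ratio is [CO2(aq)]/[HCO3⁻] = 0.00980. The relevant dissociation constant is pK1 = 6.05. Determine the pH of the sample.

pH = 8.06

From K1 = [H⁺][HCO3⁻]/[CO2(aq)]:  pH = pK1 − log₁₀([CO2(aq)]/[HCO3⁻])
log₁₀(0.00980) = -2.009
pH = 6.05 − (-2.009) = 8.06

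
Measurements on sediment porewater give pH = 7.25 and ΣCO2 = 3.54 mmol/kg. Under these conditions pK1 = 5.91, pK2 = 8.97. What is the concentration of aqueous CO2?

α₀ = 1 / (1 + K1/[H⁺] + K1K2/[H⁺]²) = 1 / (1 + 10^+1.34 + 10^-0.38)
   = 1 / (1 + 21.878 + 0.41687) = 1/23.294 = 0.04293
[CO2*] = α₀ × DIC = 0.04293 × 3.54 = 0.152 mmol/kg

[CO2*] = 0.152 mmol/kg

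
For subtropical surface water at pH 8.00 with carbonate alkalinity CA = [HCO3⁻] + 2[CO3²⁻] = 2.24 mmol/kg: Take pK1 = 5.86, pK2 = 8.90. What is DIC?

CA = [HCO3⁻] + 2[CO3²⁻] = (α₁ + 2α₂)·DIC
At pH 8.00: [H⁺]/K1 = 10^-2.14 = 0.0072444, K2/[H⁺] = 10^-0.90 = 0.12589
α₁ = 1/(1 + 0.0072444 + 0.12589) = 1/1.1331 = 0.8825; α₂ = α₁·K2/[H⁺] = 0.1111
α₁ + 2α₂ = 1.1047
DIC = CA / (α₁ + 2α₂) = 2.24 / 1.1047 = 2.03 mmol/kg

DIC = 2.03 mmol/kg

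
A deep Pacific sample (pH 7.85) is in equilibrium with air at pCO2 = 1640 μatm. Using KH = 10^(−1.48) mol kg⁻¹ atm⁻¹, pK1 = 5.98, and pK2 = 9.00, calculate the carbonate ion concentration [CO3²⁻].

[CO3²⁻] = 0.285 mmol/kg

[CO2*] = KH · pCO2 = 10^(−1.48) × 1640×10^-6 = 5.431×10^-5 mol/kg
α₀ = 1/(1 + K1/[H⁺] + K1K2/[H⁺]²) = 1/(1 + 10^+1.87 + 10^+0.72) = 0.01244
DIC = [CO2*]/α₀ = 5.431×10^-5 / 0.01244 = 4.365 mmol/kg
[CO3²⁻] = α₂·DIC; α₂ = 0.06529, so [CO3²⁻] = 0.06529 × 4.365 = 0.285 mmol/kg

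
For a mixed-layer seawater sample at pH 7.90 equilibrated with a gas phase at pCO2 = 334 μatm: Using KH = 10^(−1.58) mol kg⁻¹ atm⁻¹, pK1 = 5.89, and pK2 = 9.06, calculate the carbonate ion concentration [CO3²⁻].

[CO2*] = KH · pCO2 = 10^(−1.58) × 334×10^-6 = 8.785×10^-6 mol/kg
α₀ = 1/(1 + K1/[H⁺] + K1K2/[H⁺]²) = 1/(1 + 10^+2.01 + 10^+0.85) = 0.009057
DIC = [CO2*]/α₀ = 8.785×10^-6 / 0.009057 = 0.9700 mmol/kg
[CO3²⁻] = α₂·DIC; α₂ = 0.06412, so [CO3²⁻] = 0.06412 × 0.9700 = 0.0622 mmol/kg

[CO3²⁻] = 0.0622 mmol/kg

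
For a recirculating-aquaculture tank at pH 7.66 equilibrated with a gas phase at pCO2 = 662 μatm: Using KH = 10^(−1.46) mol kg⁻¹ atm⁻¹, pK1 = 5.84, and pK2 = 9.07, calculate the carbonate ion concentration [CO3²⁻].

[CO3²⁻] = 0.0590 mmol/kg

[CO2*] = KH · pCO2 = 10^(−1.46) × 662×10^-6 = 2.295×10^-5 mol/kg
α₀ = 1/(1 + K1/[H⁺] + K1K2/[H⁺]²) = 1/(1 + 10^+1.82 + 10^+0.41) = 0.01436
DIC = [CO2*]/α₀ = 2.295×10^-5 / 0.01436 = 1.599 mmol/kg
[CO3²⁻] = α₂·DIC; α₂ = 0.03691, so [CO3²⁻] = 0.03691 × 1.599 = 0.0590 mmol/kg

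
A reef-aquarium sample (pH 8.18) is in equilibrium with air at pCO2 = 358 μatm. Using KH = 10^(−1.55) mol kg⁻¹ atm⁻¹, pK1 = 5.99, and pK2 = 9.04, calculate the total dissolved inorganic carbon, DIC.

[CO2*] = KH · pCO2 = 10^(−1.55) × 358×10^-6 = 1.009×10^-5 mol/kg
α₀ = 1/(1 + K1/[H⁺] + K1K2/[H⁺]²) = 1/(1 + 10^+2.19 + 10^+1.33) = 0.005641
DIC = [CO2*]/α₀ = 1.009×10^-5 / 0.005641 = 1.79 mmol/kg

DIC = 1.79 mmol/kg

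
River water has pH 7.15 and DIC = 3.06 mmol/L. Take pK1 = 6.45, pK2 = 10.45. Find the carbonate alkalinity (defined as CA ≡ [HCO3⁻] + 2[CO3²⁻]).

CA = [HCO3⁻] + 2[CO3²⁻] = (α₁ + 2α₂)·DIC
At pH 7.15: [H⁺]/K1 = 10^-0.70 = 0.19953, K2/[H⁺] = 10^-3.30 = 0.00050119
α₁ = 1/(1 + 0.19953 + 0.00050119) = 1/1.2000 = 0.8333; α₂ = α₁·K2/[H⁺] = 0.0004176
α₁ + 2α₂ = 0.8341
CA = 0.8341 × 3.06 = 2.55 mmol/L

CA = 2.55 mmol/L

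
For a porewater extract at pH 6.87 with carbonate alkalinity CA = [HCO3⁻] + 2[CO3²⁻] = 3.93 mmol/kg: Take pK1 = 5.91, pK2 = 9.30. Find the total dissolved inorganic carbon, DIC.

CA = [HCO3⁻] + 2[CO3²⁻] = (α₁ + 2α₂)·DIC
At pH 6.87: [H⁺]/K1 = 10^-0.96 = 0.10965, K2/[H⁺] = 10^-2.43 = 0.0037154
α₁ = 1/(1 + 0.10965 + 0.0037154) = 1/1.1134 = 0.8982; α₂ = α₁·K2/[H⁺] = 0.003337
α₁ + 2α₂ = 0.9049
DIC = CA / (α₁ + 2α₂) = 3.93 / 0.9049 = 4.34 mmol/kg

DIC = 4.34 mmol/kg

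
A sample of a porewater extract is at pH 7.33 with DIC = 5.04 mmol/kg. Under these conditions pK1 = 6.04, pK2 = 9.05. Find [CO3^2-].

α₂ = 1 / (1 + [H⁺]/K2 + [H⁺]²/(K1K2)) = 1 / (1 + 10^+1.72 + 10^+0.43)
   = 1 / (1 + 52.481 + 2.6915) = 1/56.172 = 0.01780
[CO3²⁻] = α₂ × DIC = 0.01780 × 5.04 = 0.0897 mmol/kg

[CO3²⁻] = 0.0897 mmol/kg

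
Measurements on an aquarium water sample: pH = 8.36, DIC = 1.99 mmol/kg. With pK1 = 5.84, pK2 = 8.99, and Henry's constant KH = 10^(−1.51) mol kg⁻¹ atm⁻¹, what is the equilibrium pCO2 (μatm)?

pCO2 = 157 μatm

α₀ = 1 / (1 + K1/[H⁺] + K1K2/[H⁺]²) = 1 / (1 + 10^+2.52 + 10^+1.89)
   = 1 / (1 + 331.13 + 77.625) = 1/409.76 = 0.002440
[CO2*] = α₀ × DIC = 0.002440 × 1.99 = 0.004857 mmol/kg = 4.857 μmol/kg
pCO2 = [CO2*]/KH = 4.857×10^-6 / 3.090×10^-2 = 157 μatm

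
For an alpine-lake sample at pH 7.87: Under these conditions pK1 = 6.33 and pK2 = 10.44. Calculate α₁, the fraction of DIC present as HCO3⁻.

α₁ = 1 / (1 + [H⁺]/K1 + K2/[H⁺]) = 1 / (1 + 10^-1.54 + 10^-2.57)
   = 1 / (1 + 0.028840 + 0.0026915) = 1/1.0315 = 0.9694

α₁ = 0.969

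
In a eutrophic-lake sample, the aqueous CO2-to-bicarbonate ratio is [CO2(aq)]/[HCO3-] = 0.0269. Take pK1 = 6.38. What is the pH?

pH = 7.95

From K1 = [H⁺][HCO3-]/[CO2(aq)]:  pH = pK1 − log₁₀([CO2(aq)]/[HCO3-])
log₁₀(0.0269) = -1.570
pH = 6.38 − (-1.570) = 7.95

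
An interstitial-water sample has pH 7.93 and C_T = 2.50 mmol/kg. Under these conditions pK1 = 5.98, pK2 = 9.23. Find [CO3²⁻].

[CO3²⁻] = 0.118 mmol/kg

α₂ = 1 / (1 + [H⁺]/K2 + [H⁺]²/(K1K2)) = 1 / (1 + 10^+1.30 + 10^-0.65)
   = 1 / (1 + 19.953 + 0.22387) = 1/21.176 = 0.04722
[CO3²⁻] = α₂ × DIC = 0.04722 × 2.50 = 0.118 mmol/kg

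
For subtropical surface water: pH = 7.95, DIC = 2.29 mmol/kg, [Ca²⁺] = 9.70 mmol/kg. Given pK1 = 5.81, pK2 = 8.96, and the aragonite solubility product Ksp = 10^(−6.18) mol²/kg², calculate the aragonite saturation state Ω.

Ω = 2.97

α₂ = 1 / (1 + [H⁺]/K2 + [H⁺]²/(K1K2)) = 1 / (1 + 10^+1.01 + 10^-1.13)
   = 1 / (1 + 10.233 + 0.074131) = 1/11.307 = 0.08844
[CO3²⁻] = α₂ × DIC = 0.08844 × 2.29 = 0.2025 mmol/kg
Ksp = 10^(−6.18) = 6.607×10^-7
Ω = [Ca²⁺][CO3²⁻]/Ksp = (9.70×10^-3)(2.025×10^-4) / 6.607×10^-7 = 2.97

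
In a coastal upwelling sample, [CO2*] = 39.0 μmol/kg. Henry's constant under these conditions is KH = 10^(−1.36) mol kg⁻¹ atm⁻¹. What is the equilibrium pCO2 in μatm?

pCO2 = 893 μatm

KH = 10^(−1.36) = 4.365×10^-2 mol kg⁻¹ atm⁻¹
pCO2 = [CO2*]/KH = 39.0×10^-6 / 4.365×10^-2 = 8.93×10^-4 atm = 893 μatm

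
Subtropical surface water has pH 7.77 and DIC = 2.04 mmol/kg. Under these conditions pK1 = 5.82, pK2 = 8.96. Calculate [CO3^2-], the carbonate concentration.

α₂ = 1 / (1 + [H⁺]/K2 + [H⁺]²/(K1K2)) = 1 / (1 + 10^+1.19 + 10^-0.76)
   = 1 / (1 + 15.488 + 0.17378) = 1/16.662 = 0.06002
[CO3²⁻] = α₂ × DIC = 0.06002 × 2.04 = 0.122 mmol/kg

[CO3²⁻] = 0.122 mmol/kg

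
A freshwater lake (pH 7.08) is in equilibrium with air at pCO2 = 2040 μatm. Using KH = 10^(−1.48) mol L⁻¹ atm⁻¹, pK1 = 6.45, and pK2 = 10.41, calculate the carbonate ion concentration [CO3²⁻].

[CO3²⁻] = 0.135 μmol/L

[CO2*] = KH · pCO2 = 10^(−1.48) × 2040×10^-6 = 6.755×10^-5 mol/L
α₀ = 1/(1 + K1/[H⁺] + K1K2/[H⁺]²) = 1/(1 + 10^+0.63 + 10^-2.70) = 0.1898
DIC = [CO2*]/α₀ = 6.755×10^-5 / 0.1898 = 0.3558 mmol/L
[CO3²⁻] = α₂·DIC; α₂ = 0.0003788, so [CO3²⁻] = 0.0003788 × 0.3558 = 0.000135 mmol/L = 0.135 μmol/L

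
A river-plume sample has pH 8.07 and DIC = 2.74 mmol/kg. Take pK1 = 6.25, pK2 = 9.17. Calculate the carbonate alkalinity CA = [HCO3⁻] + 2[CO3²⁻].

CA = 2.90 mmol/kg

CA = [HCO3⁻] + 2[CO3²⁻] = (α₁ + 2α₂)·DIC
At pH 8.07: [H⁺]/K1 = 10^-1.82 = 0.015136, K2/[H⁺] = 10^-1.10 = 0.079433
α₁ = 1/(1 + 0.015136 + 0.079433) = 1/1.0946 = 0.9136; α₂ = α₁·K2/[H⁺] = 0.07257
α₁ + 2α₂ = 1.0587
CA = 1.0587 × 2.74 = 2.90 mmol/kg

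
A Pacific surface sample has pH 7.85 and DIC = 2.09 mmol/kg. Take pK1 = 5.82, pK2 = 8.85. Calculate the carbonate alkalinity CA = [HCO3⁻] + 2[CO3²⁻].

CA = [HCO3⁻] + 2[CO3²⁻] = (α₁ + 2α₂)·DIC
At pH 7.85: [H⁺]/K1 = 10^-2.03 = 0.0093325, K2/[H⁺] = 10^-1.00 = 0.10000
α₁ = 1/(1 + 0.0093325 + 0.10000) = 1/1.1093 = 0.9014; α₂ = α₁·K2/[H⁺] = 0.09014
α₁ + 2α₂ = 1.0817
CA = 1.0817 × 2.09 = 2.26 mmol/kg

CA = 2.26 mmol/kg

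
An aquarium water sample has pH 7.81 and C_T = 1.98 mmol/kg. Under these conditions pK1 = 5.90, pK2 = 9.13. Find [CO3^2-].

[CO3²⁻] = 0.0894 mmol/kg

α₂ = 1 / (1 + [H⁺]/K2 + [H⁺]²/(K1K2)) = 1 / (1 + 10^+1.32 + 10^-0.59)
   = 1 / (1 + 20.893 + 0.25704) = 1/22.150 = 0.04515
[CO3²⁻] = α₂ × DIC = 0.04515 × 1.98 = 0.0894 mmol/kg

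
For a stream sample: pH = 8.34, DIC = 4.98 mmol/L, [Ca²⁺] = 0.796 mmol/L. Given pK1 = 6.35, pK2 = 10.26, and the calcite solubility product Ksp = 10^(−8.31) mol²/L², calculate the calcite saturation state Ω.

Ω = 9.52

α₂ = 1 / (1 + [H⁺]/K2 + [H⁺]²/(K1K2)) = 1 / (1 + 10^+1.92 + 10^-0.07)
   = 1 / (1 + 83.176 + 0.85114) = 1/85.028 = 0.01176
[CO3²⁻] = α₂ × DIC = 0.01176 × 4.98 = 0.05857 mmol/L
Ksp = 10^(−8.31) = 4.898×10^-9
Ω = [Ca²⁺][CO3²⁻]/Ksp = (0.796×10^-3)(5.857×10^-5) / 4.898×10^-9 = 9.52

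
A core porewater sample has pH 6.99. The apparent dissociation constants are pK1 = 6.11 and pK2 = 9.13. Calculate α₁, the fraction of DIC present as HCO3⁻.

α₁ = 1 / (1 + [H⁺]/K1 + K2/[H⁺]) = 1 / (1 + 10^-0.88 + 10^-2.14)
   = 1 / (1 + 0.13183 + 0.0072444) = 1/1.1391 = 0.8779

α₁ = 0.878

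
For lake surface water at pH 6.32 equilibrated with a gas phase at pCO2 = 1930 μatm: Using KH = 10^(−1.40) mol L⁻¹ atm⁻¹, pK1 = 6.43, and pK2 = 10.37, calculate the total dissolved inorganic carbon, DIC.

DIC = 0.136 mmol/L

[CO2*] = KH · pCO2 = 10^(−1.40) × 1930×10^-6 = 7.683×10^-5 mol/L
α₀ = 1/(1 + K1/[H⁺] + K1K2/[H⁺]²) = 1/(1 + 10^-0.11 + 10^-4.16) = 0.5630
DIC = [CO2*]/α₀ = 7.683×10^-5 / 0.5630 = 0.136 mmol/L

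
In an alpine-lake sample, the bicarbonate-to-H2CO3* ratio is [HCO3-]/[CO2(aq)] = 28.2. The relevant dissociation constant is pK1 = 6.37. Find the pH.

pH = 7.82

From K1 = [H⁺][HCO3-]/[CO2(aq)]:  pH = pK1 + log₁₀([HCO3-]/[CO2(aq)])
log₁₀(28.2) = +1.450
pH = 6.37 + (+1.450) = 7.82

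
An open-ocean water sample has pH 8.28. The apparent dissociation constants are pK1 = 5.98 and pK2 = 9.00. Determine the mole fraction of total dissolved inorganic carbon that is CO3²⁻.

α₂ = 1 / (1 + [H⁺]/K2 + [H⁺]²/(K1K2)) = 1 / (1 + 10^+0.72 + 10^-1.58)
   = 1 / (1 + 5.2481 + 0.026303) = 1/6.2744 = 0.1594

α₂ = 0.159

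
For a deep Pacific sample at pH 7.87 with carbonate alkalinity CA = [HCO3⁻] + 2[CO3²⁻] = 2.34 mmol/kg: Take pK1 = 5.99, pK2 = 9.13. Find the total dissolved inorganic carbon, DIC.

DIC = 2.25 mmol/kg

CA = [HCO3⁻] + 2[CO3²⁻] = (α₁ + 2α₂)·DIC
At pH 7.87: [H⁺]/K1 = 10^-1.88 = 0.013183, K2/[H⁺] = 10^-1.26 = 0.054954
α₁ = 1/(1 + 0.013183 + 0.054954) = 1/1.0681 = 0.9362; α₂ = α₁·K2/[H⁺] = 0.05145
α₁ + 2α₂ = 1.0391
DIC = CA / (α₁ + 2α₂) = 2.34 / 1.0391 = 2.25 mmol/kg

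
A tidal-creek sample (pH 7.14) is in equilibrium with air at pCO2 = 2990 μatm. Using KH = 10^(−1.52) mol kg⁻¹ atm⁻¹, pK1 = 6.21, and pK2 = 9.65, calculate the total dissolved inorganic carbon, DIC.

[CO2*] = KH · pCO2 = 10^(−1.52) × 2990×10^-6 = 9.030×10^-5 mol/kg
α₀ = 1/(1 + K1/[H⁺] + K1K2/[H⁺]²) = 1/(1 + 10^+0.93 + 10^-1.58) = 0.1048
DIC = [CO2*]/α₀ = 9.030×10^-5 / 0.1048 = 0.861 mmol/kg

DIC = 0.861 mmol/kg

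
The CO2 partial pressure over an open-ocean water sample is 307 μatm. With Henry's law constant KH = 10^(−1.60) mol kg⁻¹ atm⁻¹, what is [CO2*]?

[CO2*] = 7.71 μmol/kg

KH = 10^(−1.60) = 2.512×10^-2 mol kg⁻¹ atm⁻¹
[CO2*] = KH · pCO2 = 2.512×10^-2 × 307×10^-6 atm = 7.71×10^-6 mol/kg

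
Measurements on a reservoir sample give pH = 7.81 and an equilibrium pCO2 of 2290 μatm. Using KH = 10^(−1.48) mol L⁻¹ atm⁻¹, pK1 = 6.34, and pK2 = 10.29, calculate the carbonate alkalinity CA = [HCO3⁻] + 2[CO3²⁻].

CA = 2.25 mmol/L

[CO2*] = KH · pCO2 = 10^(−1.48) × 2290×10^-6 = 7.583×10^-5 mol/L
α₀ = 1/(1 + K1/[H⁺] + K1K2/[H⁺]²) = 1/(1 + 10^+1.47 + 10^-1.01) = 0.03267
DIC = [CO2*]/α₀ = 7.583×10^-5 / 0.03267 = 2.321 mmol/L
CA = (α₁ + 2α₂)·DIC = (0.9641 + 2×0.003193) × 2.321 = 2.25 mmol/L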